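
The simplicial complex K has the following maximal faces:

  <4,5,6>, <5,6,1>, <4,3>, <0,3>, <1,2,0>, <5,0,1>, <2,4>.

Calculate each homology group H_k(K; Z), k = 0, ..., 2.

We work with the vertex ordering 0 < 1 < 2 < 3 < 4 < 5 < 6. The simplices of K, each written with vertices in increasing order, are:

  0-simplices (7): [0], [1], [2], [3], [4], [5], [6]
  1-simplices (12): [0,1], [0,2], [0,3], [0,5], [1,2], [1,5], [1,6], [2,4], [3,4], [4,5], [4,6], [5,6]
  2-simplices (4): [0,1,2], [0,1,5], [1,5,6], [4,5,6]

giving chain groups C_0 ≅ Z^7, C_1 ≅ Z^12, C_2 ≅ Z^4.

The boundary map ∂_1: C_1 → C_0 is given by ∂[p,q] = [q] − [p]. For instance
  ∂[0,5] = [5] − [0].
As a 7×12 matrix over Z this has rank 6, with invariant factors (1,1,1,1,1,1).

The boundary map ∂_2: C_2 → C_1 maps a triangle to the signed sum of its edges. For instance
  ∂[1,5,6] = [5,6] − [1,6] + [1,5],
  ∂[0,1,5] = [1,5] − [0,5] + [0,1].
As a 12×4 matrix over Z this has rank 4, with invariant factors (1,1,1,1).

Now H_k = ker ∂_k / im ∂_{k+1}, so:

  H_0: rank C_0 − rank ∂_1 = 7 − 6 = 1, and the invariant factors of ∂_1 are all 1, so H_0 = Z.
  H_1: rank ker ∂_1 − rank ∂_2 = (12 − 6) − 4 = 2, and the invariant factors of ∂_2 are all 1, so H_1 = Z^2.
  H_2: rank ker ∂_2 − rank ∂_3 = (4 − 4) − 0 = 0, and there is no ∂_3, so H_2 = 0.

H_0 ≅ Z,  H_1 ≅ Z^2,  H_2 = 0.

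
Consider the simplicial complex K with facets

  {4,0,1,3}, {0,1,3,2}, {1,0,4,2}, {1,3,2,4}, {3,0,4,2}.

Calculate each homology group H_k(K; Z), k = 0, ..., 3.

We work with the vertex ordering 0 < 1 < 2 < 3 < 4. The simplices of K, each written with vertices in increasing order, are:

  0-simplices (5): [0], [1], [2], [3], [4]
  1-simplices (10): [0,1], [0,2], [0,3], [0,4], [1,2], [1,3], [1,4], [2,3], [2,4], [3,4]
  2-simplices (10): [0,1,2], [0,1,3], [0,1,4], [0,2,3], [0,2,4], [0,3,4], [1,2,3], [1,2,4], [1,3,4], [2,3,4]
  3-simplices (5): [0,1,2,3], [0,1,2,4], [0,1,3,4], [0,2,3,4], [1,2,3,4]

so the chain groups are C_0 ≅ Z^5, C_1 ≅ Z^10, C_2 ≅ Z^10, C_3 ≅ Z^5.

Boundary ∂_1: C_1 → C_0 sends each edge [p,q] (with p < q) to q − p. For instance
  ∂[1,2] = [2] − [1].
The 5×10 boundary matrix has rank 4 and Smith normal form diag(1,1,1,1).

The boundary map ∂_2: C_2 → C_1 acts by ∂[p,q,r] = [q,r] − [p,r] + [p,q]. For instance
  ∂[2,3,4] = [3,4] − [2,4] + [2,3],
  ∂[0,2,4] = [2,4] − [0,4] + [0,2].
This gives a 10×10 integer matrix of rank 6; reducing to Smith normal form yields diagonal entries (1,1,1,1,1,1).

The boundary map ∂_3: C_3 → C_2 sends each 3-simplex σ to the alternating sum Σ_i (−1)^i (σ with its i-th vertex removed). For instance
  ∂[1,2,3,4] = [2,3,4] − [1,3,4] + [1,2,4] − [1,2,3],
  ∂[0,1,3,4] = [1,3,4] − [0,3,4] + [0,1,4] − [0,1,3].
The resulting 10×5 matrix has rank 4, and its Smith normal form has invariant factors (1,1,1,1).

From H_k ≅ ker(∂_k) / im(∂_{k+1}) we obtain:

  H_0: rank C_0 − rank ∂_1 = 5 − 4 = 1, and the invariant factors of ∂_1 are all 1, so H_0 = Z.
  H_1: rank ker ∂_1 − rank ∂_2 = (10 − 4) − 6 = 0, and the invariant factors of ∂_2 are all 1, so H_1 = 0.
  H_2: rank ker ∂_2 − rank ∂_3 = (10 − 6) − 4 = 0, and the invariant factors of ∂_3 are all 1, so H_2 = 0.
  H_3: rank ker ∂_3 − rank ∂_4 = (5 − 4) − 0 = 1, and there is no ∂_4, so H_3 = Z.

H_0 ≅ Z,  H_1 = 0,  H_2 = 0,  H_3 ≅ Z.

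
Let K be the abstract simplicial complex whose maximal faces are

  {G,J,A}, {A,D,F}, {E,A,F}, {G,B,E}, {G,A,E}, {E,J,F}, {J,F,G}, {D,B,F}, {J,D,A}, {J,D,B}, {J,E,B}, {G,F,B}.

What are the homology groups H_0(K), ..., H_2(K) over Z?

Order the vertices as A < B < D < E < F < G < J. Listing each simplex with vertices in this order, K has dimension 2 with simplices:

  0-simplices (7): A, B, D, E, F, G, J
  1-simplices (18): AD, AE, AF, AG, AJ, BD, BE, BF, BG, BJ, DF, DJ, EF, EG, EJ, FG, FJ, GJ
  2-simplices (12): ADF, ADJ, AEF, AEG, AGJ, BDF, BDJ, BEG, BEJ, BFG, EFJ, FGJ

giving chain groups C_0 ≅ Z^7, C_1 ≅ Z^18, C_2 ≅ Z^12.

Boundary ∂_1: C_1 → C_0 is given by ∂[p,q] = [q] − [p]. For instance
  ∂BD = D − B.
The resulting 7×18 matrix has rank 6, and its Smith normal form has invariant factors (1,1,1,1,1,1).

Boundary ∂_2: C_2 → C_1 acts by ∂[p,q,r] = [q,r] − [p,r] + [p,q]. For instance
  ∂BDF = DF − BF + BD,
  ∂ADJ = DJ − AJ + AD.
The 18×12 boundary matrix has rank 12 and Smith normal form diag(1,1,1,1,1,1,1,1,1,1,1,2).

Now H_k = ker ∂_k / im ∂_{k+1}, so:

  H_0: rank C_0 − rank ∂_1 = 7 − 6 = 1, and the invariant factors of ∂_1 are all 1, so H_0 = Z.
  H_1: rank ker ∂_1 − rank ∂_2 = (18 − 6) − 12 = 0, and ∂_2 has invariant factor 2 > 1, so H_1 = Z/2.
  H_2: rank ker ∂_2 − rank ∂_3 = (12 − 12) − 0 = 0, and there is no ∂_3, so H_2 = 0.

As a check, the Euler characteristic is 7 − 18 + 12 = 1, which agrees with 1 − 0 + 0 = 1.

H_0 = Z,  H_1 = Z/2,  H_2 = 0.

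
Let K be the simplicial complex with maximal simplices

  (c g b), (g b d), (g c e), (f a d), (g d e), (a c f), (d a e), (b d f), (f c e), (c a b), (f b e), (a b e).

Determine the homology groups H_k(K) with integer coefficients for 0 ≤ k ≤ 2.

Fix the vertex order a < b < c < d < e < f < g and write every simplex with vertices in increasing order. Then dim K = 2 and the simplices of K are:

  0-simplices (7): a, b, c, d, e, f, g
  1-simplices (18): ab, ac, ad, ae, af, bc, bd, be, bf, bg, ce, cf, cg, de, df, dg, ef, eg
  2-simplices (12): abc, abe, acf, ade, adf, bcg, bdf, bdg, bef, cef, ceg, deg

so the chain groups are C_0 ≅ Z^7, C_1 ≅ Z^18, C_2 ≅ Z^12.

The boundary map ∂_1: C_1 → C_0 is given by ∂[p,q] = [q] − [p]. For instance
  ∂bc = c − b.
The 7×18 boundary matrix has rank 6 and Smith normal form diag(1,1,1,1,1,1).

The boundary map ∂_2: C_2 → C_1 sends each 2-simplex [p,q,r] to [q,r] − [p,r] + [p,q]. For instance
  ∂ceg = eg − cg + ce,
  ∂bdg = dg − bg + bd.
The 18×12 boundary matrix has rank 12 and Smith normal form diag(1,1,1,1,1,1,1,1,1,1,1,2).

From H_k ≅ ker(∂_k) / im(∂_{k+1}) we obtain:

  H_0: rank C_0 − rank ∂_1 = 7 − 6 = 1, and the invariant factors of ∂_1 are all 1, so H_0 ≅ Z.
  H_1: rank ker ∂_1 − rank ∂_2 = (18 − 6) − 12 = 0, and ∂_2 has invariant factor 2 > 1, so H_1 ≅ Z/2.
  H_2: rank ker ∂_2 − rank ∂_3 = (12 − 12) − 0 = 0, and there is no ∂_3, so H_2 ≅ 0.

H_0 ≅ Z,  H_1 ≅ Z/2,  H_2 = 0.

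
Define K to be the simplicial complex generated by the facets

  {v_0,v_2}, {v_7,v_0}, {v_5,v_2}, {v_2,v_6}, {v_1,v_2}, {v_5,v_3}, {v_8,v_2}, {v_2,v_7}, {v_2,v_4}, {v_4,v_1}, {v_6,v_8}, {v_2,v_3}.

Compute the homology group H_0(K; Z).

H_0 = Z.

Fix the vertex order v_0 < v_1 < v_2 < v_3 < v_4 < v_5 < v_6 < v_7 < v_8 and write every simplex with vertices in increasing order. Then dim K = 1 and the simplices of K are:

  0-simplices (9): [v_0], [v_1], [v_2], [v_3], [v_4], [v_5], [v_6], [v_7], [v_8]
  1-simplices (12): [v_0,v_2], [v_0,v_7], [v_1,v_2], [v_1,v_4], [v_2,v_3], [v_2,v_4], [v_2,v_5], [v_2,v_6], [v_2,v_7], [v_2,v_8], [v_3,v_5], [v_6,v_8]

giving chain groups C_0 ≅ Z^9, C_1 ≅ Z^12.

The boundary map ∂_1: C_1 → C_0 is given by ∂[p,q] = [q] − [p].
The resulting 9×12 matrix has rank 8, and its Smith normal form has invariant factors (1,1,1,1,1,1,1,1).

Reading off H_k = ker ∂_k / im ∂_{k+1}:

  H_0: rank C_0 − rank ∂_1 = 9 − 8 = 1, and the invariant factors of ∂_1 are all 1, so H_0 = Z.

(K is a triangulation of a wedge of 4 circles.)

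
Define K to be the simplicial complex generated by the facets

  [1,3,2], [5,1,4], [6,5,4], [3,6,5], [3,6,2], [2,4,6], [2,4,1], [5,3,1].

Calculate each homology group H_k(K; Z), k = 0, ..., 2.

We work with the vertex ordering 1 < 2 < 3 < 4 < 5 < 6. The simplices of K, each written with vertices in increasing order, are:

  0-simplices (6): [1], [2], [3], [4], [5], [6]
  1-simplices (12): [1,2], [1,3], [1,4], [1,5], [2,3], [2,4], [2,6], [3,5], [3,6], [4,5], [4,6], [5,6]
  2-simplices (8): [1,2,3], [1,2,4], [1,3,5], [1,4,5], [2,3,6], [2,4,6], [3,5,6], [4,5,6]

giving chain groups C_0 ≅ Z^6, C_1 ≅ Z^12, C_2 ≅ Z^8.

Boundary ∂_1: C_1 → C_0 maps an edge to its endpoints' difference, ∂[p,q] = q − p.
This gives a 6×12 integer matrix of rank 5; reducing to Smith normal form yields diagonal entries (1,1,1,1,1).

Boundary ∂_2: C_2 → C_1 acts by ∂[p,q,r] = [q,r] − [p,r] + [p,q]. For instance
  ∂[3,5,6] = [5,6] − [3,6] + [3,5],
  ∂[1,2,3] = [2,3] − [1,3] + [1,2].
This gives a 12×8 integer matrix of rank 7; reducing to Smith normal form yields diagonal entries (1,1,1,1,1,1,1).

From H_k ≅ ker(∂_k) / im(∂_{k+1}) we obtain:

  H_0: rank C_0 − rank ∂_1 = 6 − 5 = 1, and the invariant factors of ∂_1 are all 1, so H_0 = Z.
  H_1: rank ker ∂_1 − rank ∂_2 = (12 − 5) − 7 = 0, and the invariant factors of ∂_2 are all 1, so H_1 = 0.
  H_2: rank ker ∂_2 − rank ∂_3 = (8 − 7) − 0 = 1, and there is no ∂_3, so H_2 = Z.

H_0 = Z,  H_1 = 0,  H_2 = Z.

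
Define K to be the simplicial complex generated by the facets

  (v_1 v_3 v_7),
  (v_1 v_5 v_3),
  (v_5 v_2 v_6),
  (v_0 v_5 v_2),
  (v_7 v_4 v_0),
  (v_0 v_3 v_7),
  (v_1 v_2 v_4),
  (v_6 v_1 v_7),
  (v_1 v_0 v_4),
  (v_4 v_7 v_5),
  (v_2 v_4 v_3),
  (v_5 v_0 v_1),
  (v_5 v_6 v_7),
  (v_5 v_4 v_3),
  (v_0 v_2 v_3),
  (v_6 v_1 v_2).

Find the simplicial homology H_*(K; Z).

H_0 = Z,  H_1 = Z^2,  H_2 = Z.

K has 8 vertices, 24 edges, 16 triangles.
rank ∂_0 = 0, rank ∂_1 = 7 ⇒ b_0 = 8 − 0 − 7 = 1; all invariant factors of ∂_1 are 1 so no torsion. So H_0 = Z.
rank ∂_1 = 7, rank ∂_2 = 15 ⇒ b_1 = 24 − 7 − 15 = 2; all invariant factors of ∂_2 are 1 so no torsion. So H_1 = Z^2.
rank ∂_2 = 15, rank ∂_3 = 0 ⇒ b_2 = 16 − 15 − 0 = 1. So H_2 = Z.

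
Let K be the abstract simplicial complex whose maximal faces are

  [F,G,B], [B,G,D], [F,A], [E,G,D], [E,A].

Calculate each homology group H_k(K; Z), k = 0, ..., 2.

Order the vertices as A < B < D < E < F < G. Listing each simplex with vertices in this order, K has dimension 2 with simplices:

  0-simplices (6): A, B, D, E, F, G
  1-simplices (9): AE, AF, BD, BF, BG, DE, DG, EG, FG
  2-simplices (3): BDG, BFG, DEG

so the chain groups are C_0 ≅ Z^6, C_1 ≅ Z^9, C_2 ≅ Z^3.

The boundary map ∂_1: C_1 → C_0 maps an edge to its endpoints' difference, ∂[p,q] = q − p. For instance
  ∂EG = G − E.
This gives a 6×9 integer matrix of rank 5; reducing to Smith normal form yields diagonal entries (1,1,1,1,1).

Boundary ∂_2: C_2 → C_1 sends each 2-simplex [p,q,r] to [q,r] − [p,r] + [p,q]. For instance
  ∂BFG = FG − BG + BF,
  ∂DEG = EG − DG + DE.
The resulting 9×3 matrix has rank 3, and its Smith normal form has invariant factors (1,1,1).

From H_k ≅ ker(∂_k) / im(∂_{k+1}) we obtain:

  H_0: rank C_0 − rank ∂_1 = 6 − 5 = 1, and the invariant factors of ∂_1 are all 1, so H_0 ≅ Z.
  H_1: rank ker ∂_1 − rank ∂_2 = (9 − 5) − 3 = 1, and the invariant factors of ∂_2 are all 1, so H_1 ≅ Z.
  H_2: rank ker ∂_2 − rank ∂_3 = (3 − 3) − 0 = 0, and there is no ∂_3, so H_2 ≅ 0.

H_0 = Z,  H_1 = Z,  H_2 = 0.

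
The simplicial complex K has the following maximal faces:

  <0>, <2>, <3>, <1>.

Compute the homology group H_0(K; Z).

H_0 ≅ Z^4.

Take the total order 0 < 1 < 2 < 3 on the vertex set. Then K (dimension 0) consists of the simplices:

  0-simplices (4): [0], [1], [2], [3]

Hence C_0 ≅ Z^4.

From H_k ≅ ker(∂_k) / im(∂_{k+1}) we obtain:

  H_0: rank C_0 − rank ∂_1 = 4 − 0 = 4, and there is no ∂_1, so H_0 = Z^4.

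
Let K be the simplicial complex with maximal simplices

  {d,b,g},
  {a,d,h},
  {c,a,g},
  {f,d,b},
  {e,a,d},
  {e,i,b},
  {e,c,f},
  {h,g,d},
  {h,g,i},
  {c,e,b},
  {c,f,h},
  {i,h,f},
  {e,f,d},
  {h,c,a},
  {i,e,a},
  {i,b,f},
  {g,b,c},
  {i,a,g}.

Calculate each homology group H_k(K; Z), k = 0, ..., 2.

H_0 ≅ Z,  H_1 ≅ Z ⊕ Z/2,  H_2 = 0.

Take the total order a < b < c < d < e < f < g < h < i on the vertex set. Then K (dimension 2) consists of the simplices:

  0-simplices (9): a, b, c, d, e, f, g, h, i
  1-simplices (27): ac, ad, ae, ag, ah, ai, bc, bd, be, bf, bg, bi, ce, cf, cg, ch, de, df, dg, dh, ef, ei, fh, fi, gh, gi, hi
  2-simplices (18): acg, ach, ade, adh, aei, agi, bce, bcg, bdf, bdg, bei, bfi, cef, cfh, def, dgh, fhi, ghi

so the chain groups are C_0 ≅ Z^9, C_1 ≅ Z^27, C_2 ≅ Z^18.

∂_1: C_1 → C_0 maps an edge to its endpoints' difference, ∂[p,q] = q − p. For instance
  ∂gi = i − g.
The resulting 9×27 matrix has rank 8, and its Smith normal form has invariant factors (1,1,1,1,1,1,1,1).

∂_2: C_2 → C_1 acts by ∂[p,q,r] = [q,r] − [p,r] + [p,q]. For instance
  ∂acg = cg − ag + ac,
  ∂fhi = hi − fi + fh.
This gives a 27×18 integer matrix of rank 18; reducing to Smith normal form yields diagonal entries (1,1,1,1,1,1,1,1,1,1,1,1,1,1,1,1,1,2).

From H_k ≅ ker(∂_k) / im(∂_{k+1}) we obtain:

  H_0: rank C_0 − rank ∂_1 = 9 − 8 = 1, and the invariant factors of ∂_1 are all 1, so H_0 = Z.
  H_1: rank ker ∂_1 − rank ∂_2 = (27 − 8) − 18 = 1, and ∂_2 has invariant factor 2 > 1, so H_1 = Z ⊕ Z/2.
  H_2: rank ker ∂_2 − rank ∂_3 = (18 − 18) − 0 = 0, and there is no ∂_3, so H_2 = 0.

(K is a triangulation of the Klein bottle.)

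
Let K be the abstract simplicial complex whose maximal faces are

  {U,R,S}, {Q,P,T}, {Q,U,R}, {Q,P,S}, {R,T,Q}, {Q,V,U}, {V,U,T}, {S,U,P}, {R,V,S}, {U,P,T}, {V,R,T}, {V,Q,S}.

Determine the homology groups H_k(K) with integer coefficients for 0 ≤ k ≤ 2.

H_0 ≅ Z,  H_1 ≅ Z/2,  H_2 = 0.

Take the total order P < Q < R < S < T < U < V on the vertex set. Then K (dimension 2) consists of the simplices:

  0-simplices (7): P, Q, R, S, T, U, V
  1-simplices (18): PQ, PS, PT, PU, QR, QS, QT, QU, QV, RS, RT, RU, RV, SU, SV, TU, TV, UV
  2-simplices (12): PQS, PQT, PSU, PTU, QRT, QRU, QSV, QUV, RSU, RSV, RTV, TUV

Hence C_0 ≅ Z^7, C_1 ≅ Z^18, C_2 ≅ Z^12.

Boundary ∂_1: C_1 → C_0 sends each edge [p,q] (with p < q) to q − p. For instance
  ∂UV = V − U.
The resulting 7×18 matrix has rank 6, and its Smith normal form has invariant factors (1,1,1,1,1,1).

The boundary map ∂_2: C_2 → C_1 sends each 2-simplex [p,q,r] to [q,r] − [p,r] + [p,q]. For instance
  ∂PQT = QT − PT + PQ,
  ∂RSV = SV − RV + RS.
This gives a 18×12 integer matrix of rank 12; reducing to Smith normal form yields diagonal entries (1,1,1,1,1,1,1,1,1,1,1,2).

From H_k ≅ ker(∂_k) / im(∂_{k+1}) we obtain:

  H_0: rank C_0 − rank ∂_1 = 7 − 6 = 1, and the invariant factors of ∂_1 are all 1, so H_0 ≅ Z.
  H_1: rank ker ∂_1 − rank ∂_2 = (18 − 6) − 12 = 0, and ∂_2 has invariant factor 2 > 1, so H_1 ≅ Z/2.
  H_2: rank ker ∂_2 − rank ∂_3 = (12 − 12) − 0 = 0, and there is no ∂_3, so H_2 ≅ 0.

(K is a triangulation of the real projective plane RP^2.)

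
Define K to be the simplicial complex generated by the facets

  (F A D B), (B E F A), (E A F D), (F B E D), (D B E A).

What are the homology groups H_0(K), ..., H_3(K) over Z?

H_0 = Z,  H_1 = 0,  H_2 = 0,  H_3 = Z.

Take the total order A < B < D < E < F on the vertex set. Then K (dimension 3) consists of the simplices:

  0-simplices (5): A, B, D, E, F
  1-simplices (10): AB, AD, AE, AF, BD, BE, BF, DE, DF, EF
  2-simplices (10): ABD, ABE, ABF, ADE, ADF, AEF, BDE, BDF, BEF, DEF
  3-simplices (5): ABDE, ABDF, ABEF, ADEF, BDEF

Hence C_0 ≅ Z^5, C_1 ≅ Z^10, C_2 ≅ Z^10, C_3 ≅ Z^5.

Boundary ∂_1: C_1 → C_0 is given by ∂[p,q] = [q] − [p]. For instance
  ∂EF = F − E.
As a 5×10 matrix over Z this has rank 4, with invariant factors (1,1,1,1).

The boundary map ∂_2: C_2 → C_1 maps a triangle to the signed sum of its edges. For instance
  ∂BEF = EF − BF + BE,
  ∂ADF = DF − AF + AD.
As a 10×10 matrix over Z this has rank 6, with invariant factors (1,1,1,1,1,1).

∂_3: C_3 → C_2 sends each 3-simplex σ to the alternating sum Σ_i (−1)^i (σ with its i-th vertex removed). For instance
  ∂BDEF = DEF − BEF + BDF − BDE,
  ∂ABDF = BDF − ADF + ABF − ABD.
The resulting 10×5 matrix has rank 4, and its Smith normal form has invariant factors (1,1,1,1).

Computing H_k = (kernel of ∂_k) / (image of ∂_{k+1}):

  H_0: rank C_0 − rank ∂_1 = 5 − 4 = 1, and the invariant factors of ∂_1 are all 1, so H_0 = Z.
  H_1: rank ker ∂_1 − rank ∂_2 = (10 − 4) − 6 = 0, and the invariant factors of ∂_2 are all 1, so H_1 = 0.
  H_2: rank ker ∂_2 − rank ∂_3 = (10 − 6) − 4 = 0, and the invariant factors of ∂_3 are all 1, so H_2 = 0.
  H_3: rank ker ∂_3 − rank ∂_4 = (5 − 4) − 0 = 1, and there is no ∂_4, so H_3 = Z.

As a check, the Euler characteristic is 5 − 10 + 10 − 5 = 0, which agrees with 1 − 0 + 0 − 1 = 0.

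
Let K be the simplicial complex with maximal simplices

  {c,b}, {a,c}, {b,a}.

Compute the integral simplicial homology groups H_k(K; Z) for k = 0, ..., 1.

Fix the vertex order a < b < c and write every simplex with vertices in increasing order. Then dim K = 1 and the simplices of K are:

  0-simplices (3): a, b, c
  1-simplices (3): ab, ac, bc

so the chain groups are C_0 ≅ Z^3, C_1 ≅ Z^3.

Boundary ∂_1: C_1 → C_0 is given by ∂[p,q] = [q] − [p]. For instance
  ∂ac = c − a.
The 3×3 boundary matrix has rank 2 and Smith normal form diag(1,1).

From H_k ≅ ker(∂_k) / im(∂_{k+1}) we obtain:

  H_0: rank C_0 − rank ∂_1 = 3 − 2 = 1, and the invariant factors of ∂_1 are all 1, so H_0 = Z.
  H_1: rank ker ∂_1 − rank ∂_2 = (3 − 2) − 0 = 1, and there is no ∂_2, so H_1 = Z.

As a check, the Euler characteristic is 3 − 3 = 0, which agrees with 1 − 1 = 0.

H_0 ≅ Z,  H_1 ≅ Z.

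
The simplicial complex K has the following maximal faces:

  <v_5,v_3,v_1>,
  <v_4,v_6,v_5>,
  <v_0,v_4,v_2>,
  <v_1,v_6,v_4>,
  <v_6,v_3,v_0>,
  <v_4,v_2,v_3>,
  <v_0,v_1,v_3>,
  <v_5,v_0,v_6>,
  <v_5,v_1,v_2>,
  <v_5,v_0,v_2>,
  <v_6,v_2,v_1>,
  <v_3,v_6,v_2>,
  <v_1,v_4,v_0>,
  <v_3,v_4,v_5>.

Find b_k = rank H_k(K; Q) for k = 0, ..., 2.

b_0 = 1, b_1 = 2, b_2 = 1.

Fix the vertex order v_0 < v_1 < v_2 < v_3 < v_4 < v_5 < v_6 and write every simplex with vertices in increasing order. Then dim K = 2 and the simplices of K are:

  0-simplices (7): [v_0], [v_1], [v_2], [v_3], [v_4], [v_5], [v_6]
  1-simplices (21): (21 of them)
  2-simplices (14): (14 of them)

Hence C_0 ≅ Z^7, C_1 ≅ Z^21, C_2 ≅ Z^14.

The boundary map ∂_1: C_1 → C_0 is given by ∂[p,q] = [q] − [p]. For instance
  ∂[v_0,v_3] = [v_3] − [v_0].
As a 7×21 matrix over Z this has rank 6, with invariant factors (1,1,1,1,1,1).

Boundary ∂_2: C_2 → C_1 acts by ∂[p,q,r] = [q,r] − [p,r] + [p,q]. For instance
  ∂[v_4,v_5,v_6] = [v_5,v_6] − [v_4,v_6] + [v_4,v_5],
  ∂[v_1,v_2,v_6] = [v_2,v_6] − [v_1,v_6] + [v_1,v_2].
This gives a 21×14 integer matrix of rank 13; reducing to Smith normal form yields diagonal entries (1,1,1,1,1,1,1,1,1,1,1,1,1).

Computing H_k = (kernel of ∂_k) / (image of ∂_{k+1}):

  H_0: rank C_0 − rank ∂_1 = 7 − 6 = 1, and the invariant factors of ∂_1 are all 1, so H_0 ≅ Z.
  H_1: rank ker ∂_1 − rank ∂_2 = (21 − 6) − 13 = 2, and the invariant factors of ∂_2 are all 1, so H_1 ≅ Z^2.
  H_2: rank ker ∂_2 − rank ∂_3 = (14 − 13) − 0 = 1, and there is no ∂_3, so H_2 ≅ Z.

Hence the Betti numbers are b_0 = 1, b_1 = 2, b_2 = 1.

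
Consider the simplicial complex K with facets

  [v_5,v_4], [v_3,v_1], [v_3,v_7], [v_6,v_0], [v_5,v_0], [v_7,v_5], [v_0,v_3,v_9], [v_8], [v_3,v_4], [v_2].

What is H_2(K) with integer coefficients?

H_2 = 0.

We work with the vertex ordering v_0 < v_1 < v_2 < v_3 < v_4 < v_5 < v_6 < v_7 < v_8 < v_9. The simplices of K, each written with vertices in increasing order, are:

  0-simplices (10): [v_0], [v_1], [v_2], [v_3], [v_4], [v_5], [v_6], [v_7], [v_8], [v_9]
  1-simplices (10): [v_0,v_3], [v_0,v_5], [v_0,v_6], [v_0,v_9], [v_1,v_3], [v_3,v_4], [v_3,v_7], [v_3,v_9], [v_4,v_5], [v_5,v_7]
  2-simplices (1): [v_0,v_3,v_9]

Hence C_0 ≅ Z^10, C_1 ≅ Z^10, C_2 ≅ Z^1.

The boundary map ∂_1: C_1 → C_0 sends each edge [p,q] (with p < q) to q − p. For instance
  ∂[v_4,v_5] = [v_5] − [v_4].
The resulting 10×10 matrix has rank 7, and its Smith normal form has invariant factors (1,1,1,1,1,1,1).

Boundary ∂_2: C_2 → C_1 maps a triangle to the signed sum of its edges. For instance
  ∂[v_0,v_3,v_9] = [v_3,v_9] − [v_0,v_9] + [v_0,v_3].
This gives a 10×1 integer matrix of rank 1; reducing to Smith normal form yields diagonal entries (1).

Reading off H_k = ker ∂_k / im ∂_{k+1}:

  H_2: rank ker ∂_2 − rank ∂_3 = (1 − 1) − 0 = 0, and there is no ∂_3, so H_2 ≅ 0.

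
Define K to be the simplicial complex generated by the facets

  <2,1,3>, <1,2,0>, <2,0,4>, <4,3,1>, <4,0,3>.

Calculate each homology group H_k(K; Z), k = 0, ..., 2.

H_0 ≅ Z,  H_1 ≅ Z,  H_2 = 0.

Fix the vertex order 0 < 1 < 2 < 3 < 4 and write every simplex with vertices in increasing order. Then dim K = 2 and the simplices of K are:

  0-simplices (5): [0], [1], [2], [3], [4]
  1-simplices (10): [0,1], [0,2], [0,3], [0,4], [1,2], [1,3], [1,4], [2,3], [2,4], [3,4]
  2-simplices (5): [0,1,2], [0,2,4], [0,3,4], [1,2,3], [1,3,4]

Hence C_0 ≅ Z^5, C_1 ≅ Z^10, C_2 ≅ Z^5.

∂_1: C_1 → C_0 maps an edge to its endpoints' difference, ∂[p,q] = q − p.
As a 5×10 matrix over Z this has rank 4, with invariant factors (1,1,1,1).

The boundary map ∂_2: C_2 → C_1 sends each 2-simplex [p,q,r] to [q,r] − [p,r] + [p,q]. For instance
  ∂[1,2,3] = [2,3] − [1,3] + [1,2],
  ∂[0,2,4] = [2,4] − [0,4] + [0,2].
The 10×5 boundary matrix has rank 5 and Smith normal form diag(1,1,1,1,1).

Now H_k = ker ∂_k / im ∂_{k+1}, so:

  H_0: rank C_0 − rank ∂_1 = 5 − 4 = 1, and the invariant factors of ∂_1 are all 1, so H_0 = Z.
  H_1: rank ker ∂_1 − rank ∂_2 = (10 − 4) − 5 = 1, and the invariant factors of ∂_2 are all 1, so H_1 = Z.
  H_2: rank ker ∂_2 − rank ∂_3 = (5 − 5) − 0 = 0, and there is no ∂_3, so H_2 = 0.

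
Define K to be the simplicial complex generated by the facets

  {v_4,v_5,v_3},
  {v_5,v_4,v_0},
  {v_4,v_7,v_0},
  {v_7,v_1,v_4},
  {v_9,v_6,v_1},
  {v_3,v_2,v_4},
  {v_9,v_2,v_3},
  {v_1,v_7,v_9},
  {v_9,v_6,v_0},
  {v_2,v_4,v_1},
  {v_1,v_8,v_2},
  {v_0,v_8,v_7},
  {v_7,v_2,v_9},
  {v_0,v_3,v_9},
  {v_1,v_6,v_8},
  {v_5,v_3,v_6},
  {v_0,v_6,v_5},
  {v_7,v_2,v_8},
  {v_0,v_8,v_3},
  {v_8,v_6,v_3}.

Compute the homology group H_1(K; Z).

Take the total order v_0 < v_1 < v_2 < v_3 < v_4 < v_5 < v_6 < v_7 < v_8 < v_9 on the vertex set. Then K (dimension 2) consists of the simplices:

  0-simplices (10): [v_0], [v_1], [v_2], [v_3], [v_4], [v_5], [v_6], [v_7], [v_8], [v_9]
  1-simplices (30): (30 of them)
  2-simplices (20): (20 of them)

giving chain groups C_0 ≅ Z^10, C_1 ≅ Z^30, C_2 ≅ Z^20.

Boundary ∂_1: C_1 → C_0 sends each edge [p,q] (with p < q) to q − p. For instance
  ∂[v_7,v_9] = [v_9] − [v_7].
This gives a 10×30 integer matrix of rank 9; reducing to Smith normal form yields diagonal entries (1,1,1,1,1,1,1,1,1).

Boundary ∂_2: C_2 → C_1 sends each 2-simplex [p,q,r] to [q,r] − [p,r] + [p,q]. For instance
  ∂[v_1,v_2,v_8] = [v_2,v_8] − [v_1,v_8] + [v_1,v_2],
  ∂[v_2,v_7,v_9] = [v_7,v_9] − [v_2,v_9] + [v_2,v_7].
As a 30×20 matrix over Z this has rank 20, with invariant factors (1,1,1,1,1,1,1,1,1,1,1,1,1,1,1,1,1,1,1,2).

Reading off H_k = ker ∂_k / im ∂_{k+1}:

  H_1: rank ker ∂_1 − rank ∂_2 = (30 − 9) − 20 = 1, and ∂_2 has invariant factor 2 > 1, so H_1 = Z × Z/2.

H_1 ≅ Z × Z/2.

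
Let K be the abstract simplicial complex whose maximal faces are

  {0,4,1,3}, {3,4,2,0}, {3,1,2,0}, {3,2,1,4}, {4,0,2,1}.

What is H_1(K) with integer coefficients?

H_1 ≅ 0.

Take the total order 0 < 1 < 2 < 3 < 4 on the vertex set. Then K (dimension 3) consists of the simplices:

  0-simplices (5): [0], [1], [2], [3], [4]
  1-simplices (10): [0,1], [0,2], [0,3], [0,4], [1,2], [1,3], [1,4], [2,3], [2,4], [3,4]
  2-simplices (10): [0,1,2], [0,1,3], [0,1,4], [0,2,3], [0,2,4], [0,3,4], [1,2,3], [1,2,4], [1,3,4], [2,3,4]
  3-simplices (5): [0,1,2,3], [0,1,2,4], [0,1,3,4], [0,2,3,4], [1,2,3,4]

Hence C_0 ≅ Z^5, C_1 ≅ Z^10, C_2 ≅ Z^10, C_3 ≅ Z^5.

∂_1: C_1 → C_0 sends each edge [p,q] (with p < q) to q − p. For instance
  ∂[3,4] = [4] − [3].
The 5×10 boundary matrix has rank 4 and Smith normal form diag(1,1,1,1).

Boundary ∂_2: C_2 → C_1 maps a triangle to the signed sum of its edges. For instance
  ∂[1,2,4] = [2,4] − [1,4] + [1,2],
  ∂[0,1,4] = [1,4] − [0,4] + [0,1].
This gives a 10×10 integer matrix of rank 6; reducing to Smith normal form yields diagonal entries (1,1,1,1,1,1).

Boundary ∂_3: C_3 → C_2 sends each 3-simplex σ to the alternating sum Σ_i (−1)^i (σ with its i-th vertex removed). For instance
  ∂[1,2,3,4] = [2,3,4] − [1,3,4] + [1,2,4] − [1,2,3],
  ∂[0,2,3,4] = [2,3,4] − [0,3,4] + [0,2,4] − [0,2,3].
The resulting 10×5 matrix has rank 4, and its Smith normal form has invariant factors (1,1,1,1).

Now H_k = ker ∂_k / im ∂_{k+1}, so:

  H_1: rank ker ∂_1 − rank ∂_2 = (10 − 4) − 6 = 0, and the invariant factors of ∂_2 are all 1, so H_1 = 0.

(K is a triangulation of the 3-sphere S^3.)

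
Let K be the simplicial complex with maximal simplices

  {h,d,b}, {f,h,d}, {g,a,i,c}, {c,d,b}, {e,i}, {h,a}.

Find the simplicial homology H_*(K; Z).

Take the total order a < b < c < d < e < f < g < h < i on the vertex set. Then K (dimension 3) consists of the simplices:

  0-simplices (9): a, b, c, d, e, f, g, h, i
  1-simplices (15): ac, ag, ah, ai, bc, bd, bh, cd, cg, ci, df, dh, ei, fh, gi
  2-simplices (7): acg, aci, agi, bcd, bdh, cgi, dfh
  3-simplices (1): acgi

so the chain groups are C_0 ≅ Z^9, C_1 ≅ Z^15, C_2 ≅ Z^7, C_3 ≅ Z^1.

Boundary ∂_1: C_1 → C_0 maps an edge to its endpoints' difference, ∂[p,q] = q − p.
As a 9×15 matrix over Z this has rank 8, with invariant factors (1,1,1,1,1,1,1,1).

The boundary map ∂_2: C_2 → C_1 acts by ∂[p,q,r] = [q,r] − [p,r] + [p,q]. For instance
  ∂dfh = fh − dh + df,
  ∂cgi = gi − ci + cg.
As a 15×7 matrix over Z this has rank 6, with invariant factors (1,1,1,1,1,1).

∂_3: C_3 → C_2 sends each 3-simplex σ to the alternating sum Σ_i (−1)^i (σ with its i-th vertex removed). For instance
  ∂acgi = cgi − agi + aci − acg.
The 7×1 boundary matrix has rank 1 and Smith normal form diag(1).

From H_k ≅ ker(∂_k) / im(∂_{k+1}) we obtain:

  H_0: rank C_0 − rank ∂_1 = 9 − 8 = 1, and the invariant factors of ∂_1 are all 1, so H_0 = Z.
  H_1: rank ker ∂_1 − rank ∂_2 = (15 − 8) − 6 = 1, and the invariant factors of ∂_2 are all 1, so H_1 = Z.
  H_2: rank ker ∂_2 − rank ∂_3 = (7 − 6) − 1 = 0, and the invariant factors of ∂_3 are all 1, so H_2 = 0.
  H_3: rank ker ∂_3 − rank ∂_4 = (1 − 1) − 0 = 0, and there is no ∂_4, so H_3 = 0.

H_0 ≅ Z,  H_1 ≅ Z,  H_2 = 0,  H_3 = 0.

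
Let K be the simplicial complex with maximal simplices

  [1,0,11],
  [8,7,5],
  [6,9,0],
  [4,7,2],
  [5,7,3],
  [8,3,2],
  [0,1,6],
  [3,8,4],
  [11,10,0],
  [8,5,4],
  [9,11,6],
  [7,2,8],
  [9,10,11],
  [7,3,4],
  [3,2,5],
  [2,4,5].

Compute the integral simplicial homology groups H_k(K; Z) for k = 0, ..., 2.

Take the total order 0 < 1 < 2 < 3 < 4 < 5 < 6 < 7 < 8 < 9 < 10 < 11 on the vertex set. Then K (dimension 2) consists of the simplices:

  0-simplices (12): [0], [1], [2], [3], [4], [5], [6], [7], [8], [9], [10], [11]
  1-simplices (27): (27 of them)
  2-simplices (16): [0,1,6], [0,1,11], [0,6,9], [0,10,11], [2,3,5], [2,3,8], [2,4,5], [2,4,7], [2,7,8], [3,4,7], [3,4,8], [3,5,7], [4,5,8], [5,7,8], [6,9,11], [9,10,11]

giving chain groups C_0 ≅ Z^12, C_1 ≅ Z^27, C_2 ≅ Z^16.

The boundary map ∂_1: C_1 → C_0 sends each edge [p,q] (with p < q) to q − p.
The 12×27 boundary matrix has rank 10 and Smith normal form diag(1,1,1,1,1,1,1,1,1,1).

Boundary ∂_2: C_2 → C_1 sends each 2-simplex [p,q,r] to [q,r] − [p,r] + [p,q]. For instance
  ∂[9,10,11] = [10,11] − [9,11] + [9,10],
  ∂[3,5,7] = [5,7] − [3,7] + [3,5].
The 27×16 boundary matrix has rank 16 and Smith normal form diag(1,1,1,1,1,1,1,1,1,1,1,1,1,1,1,2).

Reading off H_k = ker ∂_k / im ∂_{k+1}:

  H_0: rank C_0 − rank ∂_1 = 12 − 10 = 2, and the invariant factors of ∂_1 are all 1, so H_0 = Z^2.
  H_1: rank ker ∂_1 − rank ∂_2 = (27 − 10) − 16 = 1, and ∂_2 has invariant factor 2 > 1, so H_1 = Z ⊕ Z_2.
  H_2: rank ker ∂_2 − rank ∂_3 = (16 − 16) − 0 = 0, and there is no ∂_3, so H_2 = 0.

(K is a triangulation of the disjoint union of the cylinder S^1 x I and the real projective plane RP^2.)

H_0 = Z^2,  H_1 = Z ⊕ Z_2,  H_2 = 0.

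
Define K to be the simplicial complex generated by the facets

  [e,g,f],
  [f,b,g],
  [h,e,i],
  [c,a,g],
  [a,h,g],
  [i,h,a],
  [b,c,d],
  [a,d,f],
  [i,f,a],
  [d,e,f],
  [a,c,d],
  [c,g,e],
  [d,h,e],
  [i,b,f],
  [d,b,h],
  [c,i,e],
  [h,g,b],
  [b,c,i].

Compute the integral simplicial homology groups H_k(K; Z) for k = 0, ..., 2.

We work with the vertex ordering a < b < c < d < e < f < g < h < i. The simplices of K, each written with vertices in increasing order, are:

  0-simplices (9): a, b, c, d, e, f, g, h, i
  1-simplices (27): ac, ad, af, ag, ah, ai, bc, bd, bf, bg, bh, bi, cd, ce, cg, ci, de, df, dh, ef, eg, eh, ei, fg, fi, gh, hi
  2-simplices (18): acd, acg, adf, afi, agh, ahi, bcd, bci, bdh, bfg, bfi, bgh, ceg, cei, def, deh, efg, ehi

giving chain groups C_0 ≅ Z^9, C_1 ≅ Z^27, C_2 ≅ Z^18.

∂_1: C_1 → C_0 is given by ∂[p,q] = [q] − [p]. For instance
  ∂bh = h − b.
The 9×27 boundary matrix has rank 8 and Smith normal form diag(1,1,1,1,1,1,1,1).

∂_2: C_2 → C_1 maps a triangle to the signed sum of its edges. For instance
  ∂bfi = fi − bi + bf,
  ∂agh = gh − ah + ag.
This gives a 27×18 integer matrix of rank 17; reducing to Smith normal form yields diagonal entries (1,1,1,1,1,1,1,1,1,1,1,1,1,1,1,1,1).

From H_k ≅ ker(∂_k) / im(∂_{k+1}) we obtain:

  H_0: rank C_0 − rank ∂_1 = 9 − 8 = 1, and the invariant factors of ∂_1 are all 1, so H_0 = Z.
  H_1: rank ker ∂_1 − rank ∂_2 = (27 − 8) − 17 = 2, and the invariant factors of ∂_2 are all 1, so H_1 = Z^2.
  H_2: rank ker ∂_2 − rank ∂_3 = (18 − 17) − 0 = 1, and there is no ∂_3, so H_2 = Z.

H_0 ≅ Z,  H_1 ≅ Z^2,  H_2 ≅ Z.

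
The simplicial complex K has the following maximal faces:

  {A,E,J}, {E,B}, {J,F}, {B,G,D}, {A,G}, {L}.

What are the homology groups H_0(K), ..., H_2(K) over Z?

Fix the vertex order A < B < D < E < F < G < J < L and write every simplex with vertices in increasing order. Then dim K = 2 and the simplices of K are:

  0-simplices (8): A, B, D, E, F, G, J, L
  1-simplices (9): AE, AG, AJ, BD, BE, BG, DG, EJ, FJ
  2-simplices (2): AEJ, BDG

so the chain groups are C_0 ≅ Z^8, C_1 ≅ Z^9, C_2 ≅ Z^2.

∂_1: C_1 → C_0 maps an edge to its endpoints' difference, ∂[p,q] = q − p. For instance
  ∂BE = E − B.
This gives a 8×9 integer matrix of rank 6; reducing to Smith normal form yields diagonal entries (1,1,1,1,1,1).

∂_2: C_2 → C_1 acts by ∂[p,q,r] = [q,r] − [p,r] + [p,q]. For instance
  ∂BDG = DG − BG + BD,
  ∂AEJ = EJ − AJ + AE.
The resulting 9×2 matrix has rank 2, and its Smith normal form has invariant factors (1,1).

From H_k ≅ ker(∂_k) / im(∂_{k+1}) we obtain:

  H_0: rank C_0 − rank ∂_1 = 8 − 6 = 2, and the invariant factors of ∂_1 are all 1, so H_0 ≅ Z^2.
  H_1: rank ker ∂_1 − rank ∂_2 = (9 − 6) − 2 = 1, and the invariant factors of ∂_2 are all 1, so H_1 ≅ Z.
  H_2: rank ker ∂_2 − rank ∂_3 = (2 − 2) − 0 = 0, and there is no ∂_3, so H_2 ≅ 0.

H_0 ≅ Z^2,  H_1 ≅ Z,  H_2 = 0.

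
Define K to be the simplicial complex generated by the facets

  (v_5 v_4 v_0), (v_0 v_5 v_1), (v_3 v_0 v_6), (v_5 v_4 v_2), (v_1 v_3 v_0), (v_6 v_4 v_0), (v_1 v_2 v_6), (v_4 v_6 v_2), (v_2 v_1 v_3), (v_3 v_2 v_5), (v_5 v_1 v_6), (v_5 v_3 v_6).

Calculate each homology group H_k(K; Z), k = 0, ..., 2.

We work with the vertex ordering v_0 < v_1 < v_2 < v_3 < v_4 < v_5 < v_6. The simplices of K, each written with vertices in increasing order, are:

  0-simplices (7): [v_0], [v_1], [v_2], [v_3], [v_4], [v_5], [v_6]
  1-simplices (18): (18 of them)
  2-simplices (12): (12 of them)

so the chain groups are C_0 ≅ Z^7, C_1 ≅ Z^18, C_2 ≅ Z^12.

∂_1: C_1 → C_0 sends each edge [p,q] (with p < q) to q − p. For instance
  ∂[v_0,v_6] = [v_6] − [v_0].
The 7×18 boundary matrix has rank 6 and Smith normal form diag(1,1,1,1,1,1).

The boundary map ∂_2: C_2 → C_1 sends each 2-simplex [p,q,r] to [q,r] − [p,r] + [p,q]. For instance
  ∂[v_1,v_5,v_6] = [v_5,v_6] − [v_1,v_6] + [v_1,v_5],
  ∂[v_2,v_4,v_5] = [v_4,v_5] − [v_2,v_5] + [v_2,v_4].
This gives a 18×12 integer matrix of rank 12; reducing to Smith normal form yields diagonal entries (1,1,1,1,1,1,1,1,1,1,1,2).

From H_k ≅ ker(∂_k) / im(∂_{k+1}) we obtain:

  H_0: rank C_0 − rank ∂_1 = 7 − 6 = 1, and the invariant factors of ∂_1 are all 1, so H_0 = Z.
  H_1: rank ker ∂_1 − rank ∂_2 = (18 − 6) − 12 = 0, and ∂_2 has invariant factor 2 > 1, so H_1 = Z_2.
  H_2: rank ker ∂_2 − rank ∂_3 = (12 − 12) − 0 = 0, and there is no ∂_3, so H_2 = 0.

As a check, the Euler characteristic is 7 − 18 + 12 = 1, which agrees with 1 − 0 + 0 = 1.

H_0 ≅ Z,  H_1 ≅ Z_2,  H_2 = 0.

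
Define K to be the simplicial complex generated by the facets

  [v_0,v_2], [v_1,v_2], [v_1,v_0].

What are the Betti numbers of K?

Order the vertices as v_0 < v_1 < v_2. Listing each simplex with vertices in this order, K has dimension 1 with simplices:

  0-simplices (3): [v_0], [v_1], [v_2]
  1-simplices (3): [v_0,v_1], [v_0,v_2], [v_1,v_2]

giving chain groups C_0 ≅ Z^3, C_1 ≅ Z^3.

Boundary ∂_1: C_1 → C_0 is given by ∂[p,q] = [q] − [p]. For instance
  ∂[v_0,v_2] = [v_2] − [v_0].
This gives a 3×3 integer matrix of rank 2; reducing to Smith normal form yields diagonal entries (1,1).

Reading off H_k = ker ∂_k / im ∂_{k+1}:

  H_0: rank C_0 − rank ∂_1 = 3 − 2 = 1, and the invariant factors of ∂_1 are all 1, so H_0 ≅ Z.
  H_1: rank ker ∂_1 − rank ∂_2 = (3 − 2) − 0 = 1, and there is no ∂_2, so H_1 ≅ Z.

As a check, the Euler characteristic is 3 − 3 = 0, which agrees with 1 − 1 = 0.
(K is a triangulation of the circle S^1.)

Hence the Betti numbers are b_0 = 1, b_1 = 1.

b_0 = 1, b_1 = 1.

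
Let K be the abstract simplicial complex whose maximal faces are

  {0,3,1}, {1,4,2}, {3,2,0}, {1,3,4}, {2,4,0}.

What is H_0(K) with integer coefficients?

H_0 ≅ Z.

Take the total order 0 < 1 < 2 < 3 < 4 on the vertex set. Then K (dimension 2) consists of the simplices:

  0-simplices (5): [0], [1], [2], [3], [4]
  1-simplices (10): [0,1], [0,2], [0,3], [0,4], [1,2], [1,3], [1,4], [2,3], [2,4], [3,4]
  2-simplices (5): [0,1,3], [0,2,3], [0,2,4], [1,2,4], [1,3,4]

giving chain groups C_0 ≅ Z^5, C_1 ≅ Z^10, C_2 ≅ Z^5.

Boundary ∂_1: C_1 → C_0 sends each edge [p,q] (with p < q) to q − p. For instance
  ∂[0,2] = [2] − [0].
As a 5×10 matrix over Z this has rank 4, with invariant factors (1,1,1,1).

Boundary ∂_2: C_2 → C_1 sends each 2-simplex [p,q,r] to [q,r] − [p,r] + [p,q]. For instance
  ∂[1,2,4] = [2,4] − [1,4] + [1,2],
  ∂[1,3,4] = [3,4] − [1,4] + [1,3].
As a 10×5 matrix over Z this has rank 5, with invariant factors (1,1,1,1,1).

Now H_k = ker ∂_k / im ∂_{k+1}, so:

  H_0: rank C_0 − rank ∂_1 = 5 − 4 = 1, and the invariant factors of ∂_1 are all 1, so H_0 = Z.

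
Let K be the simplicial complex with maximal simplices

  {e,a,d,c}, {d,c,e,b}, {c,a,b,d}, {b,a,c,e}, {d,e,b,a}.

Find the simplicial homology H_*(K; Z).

We work with the vertex ordering a < b < c < d < e. The simplices of K, each written with vertices in increasing order, are:

  0-simplices (5): a, b, c, d, e
  1-simplices (10): ab, ac, ad, ae, bc, bd, be, cd, ce, de
  2-simplices (10): abc, abd, abe, acd, ace, ade, bcd, bce, bde, cde
  3-simplices (5): abcd, abce, abde, acde, bcde

giving chain groups C_0 ≅ Z^5, C_1 ≅ Z^10, C_2 ≅ Z^10, C_3 ≅ Z^5.

Boundary ∂_1: C_1 → C_0 sends each edge [p,q] (with p < q) to q − p.
This gives a 5×10 integer matrix of rank 4; reducing to Smith normal form yields diagonal entries (1,1,1,1).

∂_2: C_2 → C_1 acts by ∂[p,q,r] = [q,r] − [p,r] + [p,q]. For instance
  ∂ace = ce − ae + ac,
  ∂abe = be − ae + ab.
This gives a 10×10 integer matrix of rank 6; reducing to Smith normal form yields diagonal entries (1,1,1,1,1,1).

The boundary map ∂_3: C_3 → C_2 sends each 3-simplex σ to the alternating sum Σ_i (−1)^i (σ with its i-th vertex removed). For instance
  ∂abce = bce − ace + abe − abc,
  ∂abde = bde − ade + abe − abd.
The 10×5 boundary matrix has rank 4 and Smith normal form diag(1,1,1,1).

Reading off H_k = ker ∂_k / im ∂_{k+1}:

  H_0: rank C_0 − rank ∂_1 = 5 − 4 = 1, and the invariant factors of ∂_1 are all 1, so H_0 ≅ Z.
  H_1: rank ker ∂_1 − rank ∂_2 = (10 − 4) − 6 = 0, and the invariant factors of ∂_2 are all 1, so H_1 ≅ 0.
  H_2: rank ker ∂_2 − rank ∂_3 = (10 − 6) − 4 = 0, and the invariant factors of ∂_3 are all 1, so H_2 ≅ 0.
  H_3: rank ker ∂_3 − rank ∂_4 = (5 − 4) − 0 = 1, and there is no ∂_4, so H_3 ≅ Z.

As a check, the Euler characteristic is 5 − 10 + 10 − 5 = 0, which agrees with 1 − 0 + 0 − 1 = 0.

H_0 ≅ Z,  H_1 = 0,  H_2 = 0,  H_3 ≅ Z.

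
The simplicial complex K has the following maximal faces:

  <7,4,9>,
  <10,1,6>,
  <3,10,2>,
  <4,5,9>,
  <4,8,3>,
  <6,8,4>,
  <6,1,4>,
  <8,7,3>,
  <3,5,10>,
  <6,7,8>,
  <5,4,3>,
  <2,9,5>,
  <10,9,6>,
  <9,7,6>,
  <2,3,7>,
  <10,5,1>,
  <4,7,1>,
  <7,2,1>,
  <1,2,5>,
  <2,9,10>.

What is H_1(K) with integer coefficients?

H_1 ≅ Z ⊕ Z/2.

Order the vertices as 1 < 2 < 3 < 4 < 5 < 6 < 7 < 8 < 9 < 10. Listing each simplex with vertices in this order, K has dimension 2 with simplices:

  0-simplices (10): [1], [2], [3], [4], [5], [6], [7], [8], [9], [10]
  1-simplices (30): (30 of them)
  2-simplices (20): (20 of them)

giving chain groups C_0 ≅ Z^10, C_1 ≅ Z^30, C_2 ≅ Z^20.

Boundary ∂_1: C_1 → C_0 maps an edge to its endpoints' difference, ∂[p,q] = q − p. For instance
  ∂[5,9] = [9] − [5].
The resulting 10×30 matrix has rank 9, and its Smith normal form has invariant factors (1,1,1,1,1,1,1,1,1).

The boundary map ∂_2: C_2 → C_1 sends each 2-simplex [p,q,r] to [q,r] − [p,r] + [p,q]. For instance
  ∂[2,3,10] = [3,10] − [2,10] + [2,3],
  ∂[2,3,7] = [3,7] − [2,7] + [2,3].
The 30×20 boundary matrix has rank 20 and Smith normal form diag(1,1,1,1,1,1,1,1,1,1,1,1,1,1,1,1,1,1,1,2).

Now H_k = ker ∂_k / im ∂_{k+1}, so:

  H_1: rank ker ∂_1 − rank ∂_2 = (30 − 9) − 20 = 1, and ∂_2 has invariant factor 2 > 1, so H_1 ≅ Z ⊕ Z/2.

(K is a triangulation of the Klein bottle.)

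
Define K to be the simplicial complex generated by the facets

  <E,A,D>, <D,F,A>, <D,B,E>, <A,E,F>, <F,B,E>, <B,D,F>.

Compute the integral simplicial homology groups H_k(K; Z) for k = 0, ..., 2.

K has 5 vertices, 9 edges, 6 triangles.
rank ∂_0 = 0, rank ∂_1 = 4 ⇒ b_0 = 5 − 0 − 4 = 1; all invariant factors of ∂_1 are 1 so no torsion. So H_0 ≅ Z.
rank ∂_1 = 4, rank ∂_2 = 5 ⇒ b_1 = 9 − 4 − 5 = 0; all invariant factors of ∂_2 are 1 so no torsion. So H_1 ≅ 0.
rank ∂_2 = 5, rank ∂_3 = 0 ⇒ b_2 = 6 − 5 − 0 = 1. So H_2 ≅ Z.

H_0 = Z,  H_1 = 0,  H_2 = Z.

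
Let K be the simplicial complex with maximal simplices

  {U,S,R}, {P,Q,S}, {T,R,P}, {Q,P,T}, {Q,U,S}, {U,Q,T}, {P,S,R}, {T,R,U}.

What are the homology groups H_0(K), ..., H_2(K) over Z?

H_0 ≅ Z,  H_1 = 0,  H_2 ≅ Z.

We work with the vertex ordering P < Q < R < S < T < U. The simplices of K, each written with vertices in increasing order, are:

  0-simplices (6): P, Q, R, S, T, U
  1-simplices (12): PQ, PR, PS, PT, QS, QT, QU, RS, RT, RU, SU, TU
  2-simplices (8): PQS, PQT, PRS, PRT, QSU, QTU, RSU, RTU

so the chain groups are C_0 ≅ Z^6, C_1 ≅ Z^12, C_2 ≅ Z^8.

∂_1: C_1 → C_0 maps an edge to its endpoints' difference, ∂[p,q] = q − p. For instance
  ∂TU = U − T.
This gives a 6×12 integer matrix of rank 5; reducing to Smith normal form yields diagonal entries (1,1,1,1,1).

Boundary ∂_2: C_2 → C_1 sends each 2-simplex [p,q,r] to [q,r] − [p,r] + [p,q]. For instance
  ∂PRT = RT − PT + PR,
  ∂QTU = TU − QU + QT.
The 12×8 boundary matrix has rank 7 and Smith normal form diag(1,1,1,1,1,1,1).

Reading off H_k = ker ∂_k / im ∂_{k+1}:

  H_0: rank C_0 − rank ∂_1 = 6 − 5 = 1, and the invariant factors of ∂_1 are all 1, so H_0 ≅ Z.
  H_1: rank ker ∂_1 − rank ∂_2 = (12 − 5) − 7 = 0, and the invariant factors of ∂_2 are all 1, so H_1 ≅ 0.
  H_2: rank ker ∂_2 − rank ∂_3 = (8 − 7) − 0 = 1, and there is no ∂_3, so H_2 ≅ Z.

(K is a triangulation of the 2-sphere S^2.)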